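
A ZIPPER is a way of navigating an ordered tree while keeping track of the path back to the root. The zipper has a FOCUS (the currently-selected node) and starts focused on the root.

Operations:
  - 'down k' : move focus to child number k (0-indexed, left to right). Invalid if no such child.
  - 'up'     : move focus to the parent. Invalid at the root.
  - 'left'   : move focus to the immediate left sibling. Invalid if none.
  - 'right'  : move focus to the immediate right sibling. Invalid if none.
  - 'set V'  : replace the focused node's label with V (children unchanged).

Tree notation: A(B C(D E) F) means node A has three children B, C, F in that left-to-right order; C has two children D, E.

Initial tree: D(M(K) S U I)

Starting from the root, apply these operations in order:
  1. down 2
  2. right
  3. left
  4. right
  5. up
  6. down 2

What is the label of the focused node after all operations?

Answer: U

Derivation:
Step 1 (down 2): focus=U path=2 depth=1 children=[] left=['M', 'S'] right=['I'] parent=D
Step 2 (right): focus=I path=3 depth=1 children=[] left=['M', 'S', 'U'] right=[] parent=D
Step 3 (left): focus=U path=2 depth=1 children=[] left=['M', 'S'] right=['I'] parent=D
Step 4 (right): focus=I path=3 depth=1 children=[] left=['M', 'S', 'U'] right=[] parent=D
Step 5 (up): focus=D path=root depth=0 children=['M', 'S', 'U', 'I'] (at root)
Step 6 (down 2): focus=U path=2 depth=1 children=[] left=['M', 'S'] right=['I'] parent=D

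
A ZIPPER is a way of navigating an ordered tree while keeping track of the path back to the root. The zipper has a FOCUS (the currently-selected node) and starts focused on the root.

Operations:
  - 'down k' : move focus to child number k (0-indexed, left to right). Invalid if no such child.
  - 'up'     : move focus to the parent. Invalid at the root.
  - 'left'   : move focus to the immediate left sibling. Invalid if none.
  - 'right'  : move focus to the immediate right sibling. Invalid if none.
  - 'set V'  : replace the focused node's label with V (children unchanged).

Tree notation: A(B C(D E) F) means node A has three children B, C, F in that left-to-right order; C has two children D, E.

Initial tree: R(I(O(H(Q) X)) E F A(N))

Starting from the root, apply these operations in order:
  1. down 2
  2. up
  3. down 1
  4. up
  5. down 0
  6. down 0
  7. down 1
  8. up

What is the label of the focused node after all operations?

Step 1 (down 2): focus=F path=2 depth=1 children=[] left=['I', 'E'] right=['A'] parent=R
Step 2 (up): focus=R path=root depth=0 children=['I', 'E', 'F', 'A'] (at root)
Step 3 (down 1): focus=E path=1 depth=1 children=[] left=['I'] right=['F', 'A'] parent=R
Step 4 (up): focus=R path=root depth=0 children=['I', 'E', 'F', 'A'] (at root)
Step 5 (down 0): focus=I path=0 depth=1 children=['O'] left=[] right=['E', 'F', 'A'] parent=R
Step 6 (down 0): focus=O path=0/0 depth=2 children=['H', 'X'] left=[] right=[] parent=I
Step 7 (down 1): focus=X path=0/0/1 depth=3 children=[] left=['H'] right=[] parent=O
Step 8 (up): focus=O path=0/0 depth=2 children=['H', 'X'] left=[] right=[] parent=I

Answer: O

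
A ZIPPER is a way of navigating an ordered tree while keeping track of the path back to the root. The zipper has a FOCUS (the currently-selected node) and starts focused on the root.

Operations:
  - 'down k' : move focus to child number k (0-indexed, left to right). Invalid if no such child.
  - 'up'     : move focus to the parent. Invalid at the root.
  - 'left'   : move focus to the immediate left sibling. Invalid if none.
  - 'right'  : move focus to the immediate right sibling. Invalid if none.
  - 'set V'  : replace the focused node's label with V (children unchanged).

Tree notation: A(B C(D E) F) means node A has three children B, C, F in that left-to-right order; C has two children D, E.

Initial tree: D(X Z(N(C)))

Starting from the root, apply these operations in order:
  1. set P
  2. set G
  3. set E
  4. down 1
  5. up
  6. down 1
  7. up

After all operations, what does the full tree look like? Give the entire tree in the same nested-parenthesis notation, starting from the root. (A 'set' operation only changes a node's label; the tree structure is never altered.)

Step 1 (set P): focus=P path=root depth=0 children=['X', 'Z'] (at root)
Step 2 (set G): focus=G path=root depth=0 children=['X', 'Z'] (at root)
Step 3 (set E): focus=E path=root depth=0 children=['X', 'Z'] (at root)
Step 4 (down 1): focus=Z path=1 depth=1 children=['N'] left=['X'] right=[] parent=E
Step 5 (up): focus=E path=root depth=0 children=['X', 'Z'] (at root)
Step 6 (down 1): focus=Z path=1 depth=1 children=['N'] left=['X'] right=[] parent=E
Step 7 (up): focus=E path=root depth=0 children=['X', 'Z'] (at root)

Answer: E(X Z(N(C)))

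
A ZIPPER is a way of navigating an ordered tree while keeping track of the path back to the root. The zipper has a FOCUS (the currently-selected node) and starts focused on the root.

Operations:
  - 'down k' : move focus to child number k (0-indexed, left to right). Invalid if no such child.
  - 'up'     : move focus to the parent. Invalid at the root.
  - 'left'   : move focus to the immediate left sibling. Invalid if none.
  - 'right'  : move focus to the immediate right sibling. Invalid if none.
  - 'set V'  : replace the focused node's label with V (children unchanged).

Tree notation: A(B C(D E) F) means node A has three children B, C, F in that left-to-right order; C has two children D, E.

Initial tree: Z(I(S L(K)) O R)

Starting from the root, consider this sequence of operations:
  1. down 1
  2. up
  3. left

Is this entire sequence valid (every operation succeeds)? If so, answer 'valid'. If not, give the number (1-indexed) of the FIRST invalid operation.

Step 1 (down 1): focus=O path=1 depth=1 children=[] left=['I'] right=['R'] parent=Z
Step 2 (up): focus=Z path=root depth=0 children=['I', 'O', 'R'] (at root)
Step 3 (left): INVALID

Answer: 3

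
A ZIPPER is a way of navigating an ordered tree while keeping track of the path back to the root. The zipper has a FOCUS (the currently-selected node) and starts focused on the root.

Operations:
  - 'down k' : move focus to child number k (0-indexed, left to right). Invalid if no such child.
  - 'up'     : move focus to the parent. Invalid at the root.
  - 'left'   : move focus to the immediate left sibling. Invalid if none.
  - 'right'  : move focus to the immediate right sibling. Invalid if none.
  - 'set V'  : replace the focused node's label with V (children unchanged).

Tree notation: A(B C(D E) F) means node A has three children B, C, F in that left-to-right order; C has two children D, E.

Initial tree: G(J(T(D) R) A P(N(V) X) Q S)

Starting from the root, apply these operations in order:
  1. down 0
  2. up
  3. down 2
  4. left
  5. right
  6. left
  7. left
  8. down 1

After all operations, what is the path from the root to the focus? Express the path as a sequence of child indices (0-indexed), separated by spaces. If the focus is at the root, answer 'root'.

Answer: 0 1

Derivation:
Step 1 (down 0): focus=J path=0 depth=1 children=['T', 'R'] left=[] right=['A', 'P', 'Q', 'S'] parent=G
Step 2 (up): focus=G path=root depth=0 children=['J', 'A', 'P', 'Q', 'S'] (at root)
Step 3 (down 2): focus=P path=2 depth=1 children=['N', 'X'] left=['J', 'A'] right=['Q', 'S'] parent=G
Step 4 (left): focus=A path=1 depth=1 children=[] left=['J'] right=['P', 'Q', 'S'] parent=G
Step 5 (right): focus=P path=2 depth=1 children=['N', 'X'] left=['J', 'A'] right=['Q', 'S'] parent=G
Step 6 (left): focus=A path=1 depth=1 children=[] left=['J'] right=['P', 'Q', 'S'] parent=G
Step 7 (left): focus=J path=0 depth=1 children=['T', 'R'] left=[] right=['A', 'P', 'Q', 'S'] parent=G
Step 8 (down 1): focus=R path=0/1 depth=2 children=[] left=['T'] right=[] parent=J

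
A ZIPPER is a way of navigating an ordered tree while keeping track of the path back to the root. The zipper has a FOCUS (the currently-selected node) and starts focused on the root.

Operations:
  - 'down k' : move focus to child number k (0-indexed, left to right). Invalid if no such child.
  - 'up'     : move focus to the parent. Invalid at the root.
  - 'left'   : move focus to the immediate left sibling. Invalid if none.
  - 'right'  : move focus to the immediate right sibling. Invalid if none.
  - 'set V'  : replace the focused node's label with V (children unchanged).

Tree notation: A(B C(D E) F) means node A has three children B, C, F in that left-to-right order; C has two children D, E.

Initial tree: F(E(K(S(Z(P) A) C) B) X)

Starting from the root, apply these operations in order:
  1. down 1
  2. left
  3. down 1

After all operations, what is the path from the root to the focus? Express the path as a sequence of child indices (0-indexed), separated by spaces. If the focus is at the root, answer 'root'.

Step 1 (down 1): focus=X path=1 depth=1 children=[] left=['E'] right=[] parent=F
Step 2 (left): focus=E path=0 depth=1 children=['K', 'B'] left=[] right=['X'] parent=F
Step 3 (down 1): focus=B path=0/1 depth=2 children=[] left=['K'] right=[] parent=E

Answer: 0 1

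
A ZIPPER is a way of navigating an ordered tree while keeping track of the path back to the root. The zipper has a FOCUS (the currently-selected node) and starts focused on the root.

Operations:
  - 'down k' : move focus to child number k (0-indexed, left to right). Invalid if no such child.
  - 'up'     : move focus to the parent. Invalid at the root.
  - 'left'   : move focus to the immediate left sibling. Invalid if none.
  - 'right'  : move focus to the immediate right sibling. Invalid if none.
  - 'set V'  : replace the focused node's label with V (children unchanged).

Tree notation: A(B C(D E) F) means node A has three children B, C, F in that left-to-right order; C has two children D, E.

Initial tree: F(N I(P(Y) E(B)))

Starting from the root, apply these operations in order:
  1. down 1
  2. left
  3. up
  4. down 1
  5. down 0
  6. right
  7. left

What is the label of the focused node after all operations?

Step 1 (down 1): focus=I path=1 depth=1 children=['P', 'E'] left=['N'] right=[] parent=F
Step 2 (left): focus=N path=0 depth=1 children=[] left=[] right=['I'] parent=F
Step 3 (up): focus=F path=root depth=0 children=['N', 'I'] (at root)
Step 4 (down 1): focus=I path=1 depth=1 children=['P', 'E'] left=['N'] right=[] parent=F
Step 5 (down 0): focus=P path=1/0 depth=2 children=['Y'] left=[] right=['E'] parent=I
Step 6 (right): focus=E path=1/1 depth=2 children=['B'] left=['P'] right=[] parent=I
Step 7 (left): focus=P path=1/0 depth=2 children=['Y'] left=[] right=['E'] parent=I

Answer: P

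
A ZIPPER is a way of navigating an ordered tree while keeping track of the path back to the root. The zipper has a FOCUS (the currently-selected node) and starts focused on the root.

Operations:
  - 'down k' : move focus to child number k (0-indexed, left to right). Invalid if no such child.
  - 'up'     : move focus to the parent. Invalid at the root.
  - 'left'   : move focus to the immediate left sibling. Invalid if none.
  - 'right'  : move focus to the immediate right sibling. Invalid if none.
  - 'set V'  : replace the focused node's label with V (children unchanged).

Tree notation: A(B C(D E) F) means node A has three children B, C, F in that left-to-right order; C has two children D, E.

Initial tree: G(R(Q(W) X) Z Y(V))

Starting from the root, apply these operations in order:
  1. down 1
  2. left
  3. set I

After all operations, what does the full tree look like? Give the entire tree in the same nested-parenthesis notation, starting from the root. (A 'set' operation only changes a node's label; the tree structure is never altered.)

Answer: G(I(Q(W) X) Z Y(V))

Derivation:
Step 1 (down 1): focus=Z path=1 depth=1 children=[] left=['R'] right=['Y'] parent=G
Step 2 (left): focus=R path=0 depth=1 children=['Q', 'X'] left=[] right=['Z', 'Y'] parent=G
Step 3 (set I): focus=I path=0 depth=1 children=['Q', 'X'] left=[] right=['Z', 'Y'] parent=G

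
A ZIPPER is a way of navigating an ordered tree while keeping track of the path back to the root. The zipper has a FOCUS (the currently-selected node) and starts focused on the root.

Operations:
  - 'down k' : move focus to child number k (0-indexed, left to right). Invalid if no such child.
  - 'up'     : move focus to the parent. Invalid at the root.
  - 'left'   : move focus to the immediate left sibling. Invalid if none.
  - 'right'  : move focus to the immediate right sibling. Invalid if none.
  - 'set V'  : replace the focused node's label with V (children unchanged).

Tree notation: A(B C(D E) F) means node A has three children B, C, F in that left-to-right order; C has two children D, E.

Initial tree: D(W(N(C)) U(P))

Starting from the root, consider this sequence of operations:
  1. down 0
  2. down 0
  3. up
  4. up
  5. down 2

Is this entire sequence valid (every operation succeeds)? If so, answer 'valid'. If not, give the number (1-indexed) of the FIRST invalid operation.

Step 1 (down 0): focus=W path=0 depth=1 children=['N'] left=[] right=['U'] parent=D
Step 2 (down 0): focus=N path=0/0 depth=2 children=['C'] left=[] right=[] parent=W
Step 3 (up): focus=W path=0 depth=1 children=['N'] left=[] right=['U'] parent=D
Step 4 (up): focus=D path=root depth=0 children=['W', 'U'] (at root)
Step 5 (down 2): INVALID

Answer: 5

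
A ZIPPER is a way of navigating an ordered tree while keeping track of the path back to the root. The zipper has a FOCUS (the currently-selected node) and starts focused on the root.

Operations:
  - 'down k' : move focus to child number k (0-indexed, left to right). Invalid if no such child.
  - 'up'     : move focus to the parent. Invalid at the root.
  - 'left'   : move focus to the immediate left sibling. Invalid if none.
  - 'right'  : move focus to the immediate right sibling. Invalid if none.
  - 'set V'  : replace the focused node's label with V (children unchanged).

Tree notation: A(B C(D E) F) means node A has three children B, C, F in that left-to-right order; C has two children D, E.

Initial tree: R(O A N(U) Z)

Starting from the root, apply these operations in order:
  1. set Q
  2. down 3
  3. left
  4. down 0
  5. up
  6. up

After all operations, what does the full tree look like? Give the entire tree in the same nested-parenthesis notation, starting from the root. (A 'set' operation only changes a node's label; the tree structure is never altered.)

Answer: Q(O A N(U) Z)

Derivation:
Step 1 (set Q): focus=Q path=root depth=0 children=['O', 'A', 'N', 'Z'] (at root)
Step 2 (down 3): focus=Z path=3 depth=1 children=[] left=['O', 'A', 'N'] right=[] parent=Q
Step 3 (left): focus=N path=2 depth=1 children=['U'] left=['O', 'A'] right=['Z'] parent=Q
Step 4 (down 0): focus=U path=2/0 depth=2 children=[] left=[] right=[] parent=N
Step 5 (up): focus=N path=2 depth=1 children=['U'] left=['O', 'A'] right=['Z'] parent=Q
Step 6 (up): focus=Q path=root depth=0 children=['O', 'A', 'N', 'Z'] (at root)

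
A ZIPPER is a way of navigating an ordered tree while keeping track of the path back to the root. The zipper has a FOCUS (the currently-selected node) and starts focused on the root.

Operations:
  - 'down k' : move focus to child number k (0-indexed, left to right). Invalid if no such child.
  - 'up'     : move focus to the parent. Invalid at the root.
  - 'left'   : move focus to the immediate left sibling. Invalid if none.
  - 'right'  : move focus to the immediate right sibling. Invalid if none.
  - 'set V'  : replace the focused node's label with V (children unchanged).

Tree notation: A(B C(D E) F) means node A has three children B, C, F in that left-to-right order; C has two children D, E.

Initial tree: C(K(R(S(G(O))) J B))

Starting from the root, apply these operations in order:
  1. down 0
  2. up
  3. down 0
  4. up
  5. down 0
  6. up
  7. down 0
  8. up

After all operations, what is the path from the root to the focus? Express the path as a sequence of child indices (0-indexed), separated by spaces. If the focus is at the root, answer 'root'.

Answer: root

Derivation:
Step 1 (down 0): focus=K path=0 depth=1 children=['R', 'J', 'B'] left=[] right=[] parent=C
Step 2 (up): focus=C path=root depth=0 children=['K'] (at root)
Step 3 (down 0): focus=K path=0 depth=1 children=['R', 'J', 'B'] left=[] right=[] parent=C
Step 4 (up): focus=C path=root depth=0 children=['K'] (at root)
Step 5 (down 0): focus=K path=0 depth=1 children=['R', 'J', 'B'] left=[] right=[] parent=C
Step 6 (up): focus=C path=root depth=0 children=['K'] (at root)
Step 7 (down 0): focus=K path=0 depth=1 children=['R', 'J', 'B'] left=[] right=[] parent=C
Step 8 (up): focus=C path=root depth=0 children=['K'] (at root)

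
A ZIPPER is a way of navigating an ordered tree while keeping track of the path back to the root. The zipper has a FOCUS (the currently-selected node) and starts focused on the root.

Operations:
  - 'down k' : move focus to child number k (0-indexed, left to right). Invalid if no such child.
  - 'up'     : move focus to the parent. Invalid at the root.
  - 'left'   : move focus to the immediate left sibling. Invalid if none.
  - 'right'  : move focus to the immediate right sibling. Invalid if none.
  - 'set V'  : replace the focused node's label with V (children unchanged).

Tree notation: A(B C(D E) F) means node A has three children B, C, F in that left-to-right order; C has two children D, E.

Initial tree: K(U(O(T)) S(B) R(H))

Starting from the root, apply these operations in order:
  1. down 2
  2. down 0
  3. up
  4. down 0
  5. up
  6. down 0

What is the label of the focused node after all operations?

Step 1 (down 2): focus=R path=2 depth=1 children=['H'] left=['U', 'S'] right=[] parent=K
Step 2 (down 0): focus=H path=2/0 depth=2 children=[] left=[] right=[] parent=R
Step 3 (up): focus=R path=2 depth=1 children=['H'] left=['U', 'S'] right=[] parent=K
Step 4 (down 0): focus=H path=2/0 depth=2 children=[] left=[] right=[] parent=R
Step 5 (up): focus=R path=2 depth=1 children=['H'] left=['U', 'S'] right=[] parent=K
Step 6 (down 0): focus=H path=2/0 depth=2 children=[] left=[] right=[] parent=R

Answer: H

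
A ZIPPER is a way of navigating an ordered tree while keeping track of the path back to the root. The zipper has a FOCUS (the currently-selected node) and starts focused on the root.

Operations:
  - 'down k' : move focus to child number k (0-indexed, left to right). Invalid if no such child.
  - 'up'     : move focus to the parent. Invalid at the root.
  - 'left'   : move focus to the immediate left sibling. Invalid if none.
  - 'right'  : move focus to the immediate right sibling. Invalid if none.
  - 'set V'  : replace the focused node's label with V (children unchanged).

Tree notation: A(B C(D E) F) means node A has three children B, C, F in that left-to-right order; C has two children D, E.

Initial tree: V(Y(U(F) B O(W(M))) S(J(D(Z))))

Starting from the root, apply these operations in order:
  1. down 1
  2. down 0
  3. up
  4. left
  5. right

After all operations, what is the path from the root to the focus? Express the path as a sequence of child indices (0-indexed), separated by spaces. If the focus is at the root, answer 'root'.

Answer: 1

Derivation:
Step 1 (down 1): focus=S path=1 depth=1 children=['J'] left=['Y'] right=[] parent=V
Step 2 (down 0): focus=J path=1/0 depth=2 children=['D'] left=[] right=[] parent=S
Step 3 (up): focus=S path=1 depth=1 children=['J'] left=['Y'] right=[] parent=V
Step 4 (left): focus=Y path=0 depth=1 children=['U', 'B', 'O'] left=[] right=['S'] parent=V
Step 5 (right): focus=S path=1 depth=1 children=['J'] left=['Y'] right=[] parent=V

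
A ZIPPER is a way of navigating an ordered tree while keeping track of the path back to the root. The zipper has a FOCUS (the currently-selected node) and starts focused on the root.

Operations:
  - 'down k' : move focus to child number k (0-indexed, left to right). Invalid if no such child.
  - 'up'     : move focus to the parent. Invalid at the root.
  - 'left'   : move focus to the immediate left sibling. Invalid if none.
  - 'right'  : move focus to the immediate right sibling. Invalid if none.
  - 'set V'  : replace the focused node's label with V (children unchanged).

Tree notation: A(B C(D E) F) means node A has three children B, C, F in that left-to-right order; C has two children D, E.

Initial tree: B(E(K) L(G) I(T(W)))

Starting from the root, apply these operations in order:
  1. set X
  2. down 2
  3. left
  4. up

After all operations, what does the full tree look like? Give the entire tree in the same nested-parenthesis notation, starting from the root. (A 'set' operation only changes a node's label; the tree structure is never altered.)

Step 1 (set X): focus=X path=root depth=0 children=['E', 'L', 'I'] (at root)
Step 2 (down 2): focus=I path=2 depth=1 children=['T'] left=['E', 'L'] right=[] parent=X
Step 3 (left): focus=L path=1 depth=1 children=['G'] left=['E'] right=['I'] parent=X
Step 4 (up): focus=X path=root depth=0 children=['E', 'L', 'I'] (at root)

Answer: X(E(K) L(G) I(T(W)))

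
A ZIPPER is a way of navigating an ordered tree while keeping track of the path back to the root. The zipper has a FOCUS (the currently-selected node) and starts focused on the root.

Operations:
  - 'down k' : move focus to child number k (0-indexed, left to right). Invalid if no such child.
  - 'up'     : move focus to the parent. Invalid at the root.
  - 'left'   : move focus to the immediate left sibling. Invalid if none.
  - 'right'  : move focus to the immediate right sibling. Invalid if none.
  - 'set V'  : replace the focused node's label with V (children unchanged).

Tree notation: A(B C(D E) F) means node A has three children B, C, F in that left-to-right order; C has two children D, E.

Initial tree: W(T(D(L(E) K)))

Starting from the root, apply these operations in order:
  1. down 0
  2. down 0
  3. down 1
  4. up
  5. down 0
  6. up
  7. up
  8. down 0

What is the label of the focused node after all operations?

Answer: D

Derivation:
Step 1 (down 0): focus=T path=0 depth=1 children=['D'] left=[] right=[] parent=W
Step 2 (down 0): focus=D path=0/0 depth=2 children=['L', 'K'] left=[] right=[] parent=T
Step 3 (down 1): focus=K path=0/0/1 depth=3 children=[] left=['L'] right=[] parent=D
Step 4 (up): focus=D path=0/0 depth=2 children=['L', 'K'] left=[] right=[] parent=T
Step 5 (down 0): focus=L path=0/0/0 depth=3 children=['E'] left=[] right=['K'] parent=D
Step 6 (up): focus=D path=0/0 depth=2 children=['L', 'K'] left=[] right=[] parent=T
Step 7 (up): focus=T path=0 depth=1 children=['D'] left=[] right=[] parent=W
Step 8 (down 0): focus=D path=0/0 depth=2 children=['L', 'K'] left=[] right=[] parent=T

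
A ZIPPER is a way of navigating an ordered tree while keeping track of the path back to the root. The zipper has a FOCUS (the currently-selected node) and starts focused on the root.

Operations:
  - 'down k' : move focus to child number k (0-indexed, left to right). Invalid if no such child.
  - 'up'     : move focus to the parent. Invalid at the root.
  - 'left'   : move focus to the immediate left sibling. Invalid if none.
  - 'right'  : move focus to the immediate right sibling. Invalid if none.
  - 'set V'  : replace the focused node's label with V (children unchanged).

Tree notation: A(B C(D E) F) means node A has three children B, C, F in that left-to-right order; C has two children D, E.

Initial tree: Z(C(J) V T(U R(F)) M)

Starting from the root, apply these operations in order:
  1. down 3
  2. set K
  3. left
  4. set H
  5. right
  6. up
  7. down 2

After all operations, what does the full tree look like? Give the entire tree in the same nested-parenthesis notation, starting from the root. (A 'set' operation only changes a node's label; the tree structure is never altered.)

Answer: Z(C(J) V H(U R(F)) K)

Derivation:
Step 1 (down 3): focus=M path=3 depth=1 children=[] left=['C', 'V', 'T'] right=[] parent=Z
Step 2 (set K): focus=K path=3 depth=1 children=[] left=['C', 'V', 'T'] right=[] parent=Z
Step 3 (left): focus=T path=2 depth=1 children=['U', 'R'] left=['C', 'V'] right=['K'] parent=Z
Step 4 (set H): focus=H path=2 depth=1 children=['U', 'R'] left=['C', 'V'] right=['K'] parent=Z
Step 5 (right): focus=K path=3 depth=1 children=[] left=['C', 'V', 'H'] right=[] parent=Z
Step 6 (up): focus=Z path=root depth=0 children=['C', 'V', 'H', 'K'] (at root)
Step 7 (down 2): focus=H path=2 depth=1 children=['U', 'R'] left=['C', 'V'] right=['K'] parent=Z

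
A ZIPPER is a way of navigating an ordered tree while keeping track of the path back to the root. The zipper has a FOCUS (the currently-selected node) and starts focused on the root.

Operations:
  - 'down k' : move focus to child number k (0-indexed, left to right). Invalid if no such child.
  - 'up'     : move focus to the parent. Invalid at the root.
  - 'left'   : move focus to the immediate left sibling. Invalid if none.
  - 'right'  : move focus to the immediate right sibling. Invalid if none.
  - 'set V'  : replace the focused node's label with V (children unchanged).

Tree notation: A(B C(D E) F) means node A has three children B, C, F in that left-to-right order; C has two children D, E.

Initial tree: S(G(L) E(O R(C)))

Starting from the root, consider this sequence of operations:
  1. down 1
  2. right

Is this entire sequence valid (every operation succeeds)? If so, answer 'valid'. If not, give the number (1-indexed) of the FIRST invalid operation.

Answer: 2

Derivation:
Step 1 (down 1): focus=E path=1 depth=1 children=['O', 'R'] left=['G'] right=[] parent=S
Step 2 (right): INVALID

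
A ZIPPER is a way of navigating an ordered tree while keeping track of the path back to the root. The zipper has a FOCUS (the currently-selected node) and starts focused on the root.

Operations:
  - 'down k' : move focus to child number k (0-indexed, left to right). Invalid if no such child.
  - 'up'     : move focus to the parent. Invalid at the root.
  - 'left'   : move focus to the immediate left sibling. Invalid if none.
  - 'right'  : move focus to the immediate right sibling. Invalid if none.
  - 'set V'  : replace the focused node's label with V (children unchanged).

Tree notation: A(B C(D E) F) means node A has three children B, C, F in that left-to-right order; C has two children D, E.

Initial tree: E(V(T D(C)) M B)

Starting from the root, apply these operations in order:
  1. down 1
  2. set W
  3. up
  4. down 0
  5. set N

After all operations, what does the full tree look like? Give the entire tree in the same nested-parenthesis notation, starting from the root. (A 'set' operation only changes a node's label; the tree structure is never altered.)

Answer: E(N(T D(C)) W B)

Derivation:
Step 1 (down 1): focus=M path=1 depth=1 children=[] left=['V'] right=['B'] parent=E
Step 2 (set W): focus=W path=1 depth=1 children=[] left=['V'] right=['B'] parent=E
Step 3 (up): focus=E path=root depth=0 children=['V', 'W', 'B'] (at root)
Step 4 (down 0): focus=V path=0 depth=1 children=['T', 'D'] left=[] right=['W', 'B'] parent=E
Step 5 (set N): focus=N path=0 depth=1 children=['T', 'D'] left=[] right=['W', 'B'] parent=E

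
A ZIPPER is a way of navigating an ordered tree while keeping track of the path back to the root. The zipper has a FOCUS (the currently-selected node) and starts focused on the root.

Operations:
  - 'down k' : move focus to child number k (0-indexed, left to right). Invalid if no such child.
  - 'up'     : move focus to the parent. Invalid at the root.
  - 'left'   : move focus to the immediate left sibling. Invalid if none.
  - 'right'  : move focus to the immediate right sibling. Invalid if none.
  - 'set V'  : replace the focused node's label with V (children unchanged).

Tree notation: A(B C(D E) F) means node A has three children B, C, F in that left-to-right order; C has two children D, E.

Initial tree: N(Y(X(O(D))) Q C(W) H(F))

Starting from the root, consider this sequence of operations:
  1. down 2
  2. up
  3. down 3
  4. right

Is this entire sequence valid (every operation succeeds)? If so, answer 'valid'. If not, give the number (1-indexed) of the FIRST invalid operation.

Answer: 4

Derivation:
Step 1 (down 2): focus=C path=2 depth=1 children=['W'] left=['Y', 'Q'] right=['H'] parent=N
Step 2 (up): focus=N path=root depth=0 children=['Y', 'Q', 'C', 'H'] (at root)
Step 3 (down 3): focus=H path=3 depth=1 children=['F'] left=['Y', 'Q', 'C'] right=[] parent=N
Step 4 (right): INVALID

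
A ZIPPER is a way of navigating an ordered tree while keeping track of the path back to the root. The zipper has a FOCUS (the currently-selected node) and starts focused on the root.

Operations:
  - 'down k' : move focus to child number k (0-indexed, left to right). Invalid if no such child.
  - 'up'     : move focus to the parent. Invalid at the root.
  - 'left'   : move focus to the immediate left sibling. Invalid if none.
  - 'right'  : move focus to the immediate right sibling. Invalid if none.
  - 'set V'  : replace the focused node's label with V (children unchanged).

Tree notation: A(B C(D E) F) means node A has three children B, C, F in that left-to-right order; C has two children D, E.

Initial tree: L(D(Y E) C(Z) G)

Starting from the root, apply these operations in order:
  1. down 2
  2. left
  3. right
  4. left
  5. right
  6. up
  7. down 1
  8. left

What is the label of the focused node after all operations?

Step 1 (down 2): focus=G path=2 depth=1 children=[] left=['D', 'C'] right=[] parent=L
Step 2 (left): focus=C path=1 depth=1 children=['Z'] left=['D'] right=['G'] parent=L
Step 3 (right): focus=G path=2 depth=1 children=[] left=['D', 'C'] right=[] parent=L
Step 4 (left): focus=C path=1 depth=1 children=['Z'] left=['D'] right=['G'] parent=L
Step 5 (right): focus=G path=2 depth=1 children=[] left=['D', 'C'] right=[] parent=L
Step 6 (up): focus=L path=root depth=0 children=['D', 'C', 'G'] (at root)
Step 7 (down 1): focus=C path=1 depth=1 children=['Z'] left=['D'] right=['G'] parent=L
Step 8 (left): focus=D path=0 depth=1 children=['Y', 'E'] left=[] right=['C', 'G'] parent=L

Answer: D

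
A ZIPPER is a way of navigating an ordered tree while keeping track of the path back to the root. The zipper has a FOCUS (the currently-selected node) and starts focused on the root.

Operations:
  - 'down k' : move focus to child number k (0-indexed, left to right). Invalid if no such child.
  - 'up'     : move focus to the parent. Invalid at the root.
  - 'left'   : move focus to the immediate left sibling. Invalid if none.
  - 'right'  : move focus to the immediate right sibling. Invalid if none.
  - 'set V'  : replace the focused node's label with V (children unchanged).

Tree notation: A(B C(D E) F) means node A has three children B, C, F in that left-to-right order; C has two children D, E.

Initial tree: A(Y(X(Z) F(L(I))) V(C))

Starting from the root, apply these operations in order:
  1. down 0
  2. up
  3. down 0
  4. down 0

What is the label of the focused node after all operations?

Answer: X

Derivation:
Step 1 (down 0): focus=Y path=0 depth=1 children=['X', 'F'] left=[] right=['V'] parent=A
Step 2 (up): focus=A path=root depth=0 children=['Y', 'V'] (at root)
Step 3 (down 0): focus=Y path=0 depth=1 children=['X', 'F'] left=[] right=['V'] parent=A
Step 4 (down 0): focus=X path=0/0 depth=2 children=['Z'] left=[] right=['F'] parent=Y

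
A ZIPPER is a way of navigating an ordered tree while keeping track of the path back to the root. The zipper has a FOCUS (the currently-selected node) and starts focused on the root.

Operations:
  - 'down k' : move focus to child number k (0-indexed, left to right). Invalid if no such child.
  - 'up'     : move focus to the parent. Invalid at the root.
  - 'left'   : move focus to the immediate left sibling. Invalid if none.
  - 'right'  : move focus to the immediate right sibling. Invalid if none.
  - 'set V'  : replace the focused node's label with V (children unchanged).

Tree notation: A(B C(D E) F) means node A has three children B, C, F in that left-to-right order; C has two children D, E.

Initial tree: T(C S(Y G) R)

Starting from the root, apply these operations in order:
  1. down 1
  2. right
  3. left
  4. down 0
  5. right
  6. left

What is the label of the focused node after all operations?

Step 1 (down 1): focus=S path=1 depth=1 children=['Y', 'G'] left=['C'] right=['R'] parent=T
Step 2 (right): focus=R path=2 depth=1 children=[] left=['C', 'S'] right=[] parent=T
Step 3 (left): focus=S path=1 depth=1 children=['Y', 'G'] left=['C'] right=['R'] parent=T
Step 4 (down 0): focus=Y path=1/0 depth=2 children=[] left=[] right=['G'] parent=S
Step 5 (right): focus=G path=1/1 depth=2 children=[] left=['Y'] right=[] parent=S
Step 6 (left): focus=Y path=1/0 depth=2 children=[] left=[] right=['G'] parent=S

Answer: Y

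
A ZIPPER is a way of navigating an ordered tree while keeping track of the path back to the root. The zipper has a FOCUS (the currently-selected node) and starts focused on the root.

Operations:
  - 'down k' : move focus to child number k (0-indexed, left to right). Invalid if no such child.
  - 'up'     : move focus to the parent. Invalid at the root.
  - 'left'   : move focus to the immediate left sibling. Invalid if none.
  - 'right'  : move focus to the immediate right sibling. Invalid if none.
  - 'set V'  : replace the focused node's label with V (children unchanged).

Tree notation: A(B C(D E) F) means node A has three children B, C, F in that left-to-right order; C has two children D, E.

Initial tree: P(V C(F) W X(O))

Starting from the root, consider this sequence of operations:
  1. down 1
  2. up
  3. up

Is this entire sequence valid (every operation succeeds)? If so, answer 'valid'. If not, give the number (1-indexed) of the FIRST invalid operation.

Answer: 3

Derivation:
Step 1 (down 1): focus=C path=1 depth=1 children=['F'] left=['V'] right=['W', 'X'] parent=P
Step 2 (up): focus=P path=root depth=0 children=['V', 'C', 'W', 'X'] (at root)
Step 3 (up): INVALID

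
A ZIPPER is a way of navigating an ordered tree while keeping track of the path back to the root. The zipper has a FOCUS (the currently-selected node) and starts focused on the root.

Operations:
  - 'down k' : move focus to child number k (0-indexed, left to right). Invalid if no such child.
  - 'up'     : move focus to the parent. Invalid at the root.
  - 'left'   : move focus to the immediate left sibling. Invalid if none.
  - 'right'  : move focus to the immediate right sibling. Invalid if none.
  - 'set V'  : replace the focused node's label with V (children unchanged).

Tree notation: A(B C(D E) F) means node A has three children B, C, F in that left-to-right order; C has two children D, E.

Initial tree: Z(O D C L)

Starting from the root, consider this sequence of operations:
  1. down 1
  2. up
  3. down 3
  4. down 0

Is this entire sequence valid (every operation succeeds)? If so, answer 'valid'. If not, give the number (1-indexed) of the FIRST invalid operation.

Answer: 4

Derivation:
Step 1 (down 1): focus=D path=1 depth=1 children=[] left=['O'] right=['C', 'L'] parent=Z
Step 2 (up): focus=Z path=root depth=0 children=['O', 'D', 'C', 'L'] (at root)
Step 3 (down 3): focus=L path=3 depth=1 children=[] left=['O', 'D', 'C'] right=[] parent=Z
Step 4 (down 0): INVALID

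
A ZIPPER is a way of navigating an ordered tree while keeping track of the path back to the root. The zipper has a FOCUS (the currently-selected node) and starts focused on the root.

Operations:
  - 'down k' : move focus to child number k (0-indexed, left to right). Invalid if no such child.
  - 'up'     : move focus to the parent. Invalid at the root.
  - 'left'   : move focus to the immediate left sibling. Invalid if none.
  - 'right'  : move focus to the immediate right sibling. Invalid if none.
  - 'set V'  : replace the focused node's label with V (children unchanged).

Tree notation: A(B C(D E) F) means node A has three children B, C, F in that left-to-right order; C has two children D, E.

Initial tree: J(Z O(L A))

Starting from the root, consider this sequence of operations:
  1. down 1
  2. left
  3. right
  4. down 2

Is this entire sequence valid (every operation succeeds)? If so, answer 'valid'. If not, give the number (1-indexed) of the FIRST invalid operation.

Step 1 (down 1): focus=O path=1 depth=1 children=['L', 'A'] left=['Z'] right=[] parent=J
Step 2 (left): focus=Z path=0 depth=1 children=[] left=[] right=['O'] parent=J
Step 3 (right): focus=O path=1 depth=1 children=['L', 'A'] left=['Z'] right=[] parent=J
Step 4 (down 2): INVALID

Answer: 4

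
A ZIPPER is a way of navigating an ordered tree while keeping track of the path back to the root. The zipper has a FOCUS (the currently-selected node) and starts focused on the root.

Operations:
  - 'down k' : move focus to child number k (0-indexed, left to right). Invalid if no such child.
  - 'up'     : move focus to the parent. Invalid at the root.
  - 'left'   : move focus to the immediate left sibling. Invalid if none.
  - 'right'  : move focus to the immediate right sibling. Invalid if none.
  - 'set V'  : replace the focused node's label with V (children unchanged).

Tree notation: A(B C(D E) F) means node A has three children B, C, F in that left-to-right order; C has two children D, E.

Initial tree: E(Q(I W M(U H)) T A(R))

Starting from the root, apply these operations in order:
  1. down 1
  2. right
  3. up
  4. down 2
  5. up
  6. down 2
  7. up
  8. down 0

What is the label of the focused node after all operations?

Step 1 (down 1): focus=T path=1 depth=1 children=[] left=['Q'] right=['A'] parent=E
Step 2 (right): focus=A path=2 depth=1 children=['R'] left=['Q', 'T'] right=[] parent=E
Step 3 (up): focus=E path=root depth=0 children=['Q', 'T', 'A'] (at root)
Step 4 (down 2): focus=A path=2 depth=1 children=['R'] left=['Q', 'T'] right=[] parent=E
Step 5 (up): focus=E path=root depth=0 children=['Q', 'T', 'A'] (at root)
Step 6 (down 2): focus=A path=2 depth=1 children=['R'] left=['Q', 'T'] right=[] parent=E
Step 7 (up): focus=E path=root depth=0 children=['Q', 'T', 'A'] (at root)
Step 8 (down 0): focus=Q path=0 depth=1 children=['I', 'W', 'M'] left=[] right=['T', 'A'] parent=E

Answer: Q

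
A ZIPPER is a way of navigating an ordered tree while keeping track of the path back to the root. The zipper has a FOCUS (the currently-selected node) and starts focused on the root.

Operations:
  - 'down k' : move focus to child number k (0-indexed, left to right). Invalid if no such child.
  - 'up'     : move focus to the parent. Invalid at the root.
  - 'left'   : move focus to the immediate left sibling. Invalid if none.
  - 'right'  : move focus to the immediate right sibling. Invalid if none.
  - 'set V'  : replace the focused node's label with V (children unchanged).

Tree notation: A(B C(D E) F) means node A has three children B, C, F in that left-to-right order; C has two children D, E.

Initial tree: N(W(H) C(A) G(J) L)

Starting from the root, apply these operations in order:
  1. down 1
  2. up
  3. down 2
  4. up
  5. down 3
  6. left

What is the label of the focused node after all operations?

Step 1 (down 1): focus=C path=1 depth=1 children=['A'] left=['W'] right=['G', 'L'] parent=N
Step 2 (up): focus=N path=root depth=0 children=['W', 'C', 'G', 'L'] (at root)
Step 3 (down 2): focus=G path=2 depth=1 children=['J'] left=['W', 'C'] right=['L'] parent=N
Step 4 (up): focus=N path=root depth=0 children=['W', 'C', 'G', 'L'] (at root)
Step 5 (down 3): focus=L path=3 depth=1 children=[] left=['W', 'C', 'G'] right=[] parent=N
Step 6 (left): focus=G path=2 depth=1 children=['J'] left=['W', 'C'] right=['L'] parent=N

Answer: G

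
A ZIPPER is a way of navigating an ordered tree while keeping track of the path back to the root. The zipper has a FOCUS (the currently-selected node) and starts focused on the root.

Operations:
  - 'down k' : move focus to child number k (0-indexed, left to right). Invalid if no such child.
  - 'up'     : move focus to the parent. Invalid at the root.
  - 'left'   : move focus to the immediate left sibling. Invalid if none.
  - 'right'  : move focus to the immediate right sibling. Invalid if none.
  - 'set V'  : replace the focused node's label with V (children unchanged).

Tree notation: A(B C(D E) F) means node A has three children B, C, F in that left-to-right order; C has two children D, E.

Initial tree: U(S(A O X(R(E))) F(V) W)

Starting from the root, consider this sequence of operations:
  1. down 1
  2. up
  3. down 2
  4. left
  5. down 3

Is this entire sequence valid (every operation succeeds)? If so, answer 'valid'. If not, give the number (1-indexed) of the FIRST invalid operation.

Answer: 5

Derivation:
Step 1 (down 1): focus=F path=1 depth=1 children=['V'] left=['S'] right=['W'] parent=U
Step 2 (up): focus=U path=root depth=0 children=['S', 'F', 'W'] (at root)
Step 3 (down 2): focus=W path=2 depth=1 children=[] left=['S', 'F'] right=[] parent=U
Step 4 (left): focus=F path=1 depth=1 children=['V'] left=['S'] right=['W'] parent=U
Step 5 (down 3): INVALID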